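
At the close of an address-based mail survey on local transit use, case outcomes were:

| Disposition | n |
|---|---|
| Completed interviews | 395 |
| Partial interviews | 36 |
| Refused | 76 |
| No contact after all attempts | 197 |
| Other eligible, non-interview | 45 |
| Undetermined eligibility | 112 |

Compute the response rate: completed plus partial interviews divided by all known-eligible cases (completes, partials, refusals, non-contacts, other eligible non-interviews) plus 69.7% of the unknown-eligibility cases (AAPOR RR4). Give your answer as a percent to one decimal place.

Num: 395 + 36 = 431
Eligible (known): 395 + 36 + 76 + 197 + 45 = 749
Eligible share of unknowns: 0.6970 × 112 = 78.06
Denominator: 749 + 78.06 = 827.06
RR4 = 431 / 827.06 = 0.5211

52.1%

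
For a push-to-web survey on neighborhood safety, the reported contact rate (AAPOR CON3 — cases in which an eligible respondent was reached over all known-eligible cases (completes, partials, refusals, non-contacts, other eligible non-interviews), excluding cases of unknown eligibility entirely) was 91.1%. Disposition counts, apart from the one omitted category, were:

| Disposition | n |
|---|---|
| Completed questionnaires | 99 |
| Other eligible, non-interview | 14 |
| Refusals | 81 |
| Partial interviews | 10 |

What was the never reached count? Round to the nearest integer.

20

Top → 99 + 10 + 81 + 14 = 204
CON3 = 204 / D = 0.911
D = 204 / 0.911 = 223.9
Other denominator terms total 204
never reached = 223.9 − 204 ≈ 20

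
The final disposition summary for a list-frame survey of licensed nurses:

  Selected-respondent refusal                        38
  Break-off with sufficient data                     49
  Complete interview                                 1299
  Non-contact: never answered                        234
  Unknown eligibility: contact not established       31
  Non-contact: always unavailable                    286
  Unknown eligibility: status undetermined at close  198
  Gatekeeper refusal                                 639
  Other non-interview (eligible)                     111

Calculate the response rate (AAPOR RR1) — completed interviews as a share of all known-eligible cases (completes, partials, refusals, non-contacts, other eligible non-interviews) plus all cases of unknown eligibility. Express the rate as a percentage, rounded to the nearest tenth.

45.0%

Declined to participate = 639 + 38 = 677
Non-contacts = 234 + 286 = 520
Eligibility not determined = 31 + 198 = 229
Num → 1299
Denom → 1299 + 49 + 677 + 520 + 111 + 229 = 2885
RR1 = 1299 / 2885 = 0.4503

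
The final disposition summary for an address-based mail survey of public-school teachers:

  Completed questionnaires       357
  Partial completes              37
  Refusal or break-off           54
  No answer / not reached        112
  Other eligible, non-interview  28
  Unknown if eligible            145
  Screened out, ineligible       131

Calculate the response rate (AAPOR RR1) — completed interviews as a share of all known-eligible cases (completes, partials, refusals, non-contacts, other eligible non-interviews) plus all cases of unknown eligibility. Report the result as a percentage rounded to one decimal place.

Numerator → 357
Base → 357 + 37 + 54 + 112 + 28 + 145 = 733
RR1 = 357 / 733 = 0.4870

48.7%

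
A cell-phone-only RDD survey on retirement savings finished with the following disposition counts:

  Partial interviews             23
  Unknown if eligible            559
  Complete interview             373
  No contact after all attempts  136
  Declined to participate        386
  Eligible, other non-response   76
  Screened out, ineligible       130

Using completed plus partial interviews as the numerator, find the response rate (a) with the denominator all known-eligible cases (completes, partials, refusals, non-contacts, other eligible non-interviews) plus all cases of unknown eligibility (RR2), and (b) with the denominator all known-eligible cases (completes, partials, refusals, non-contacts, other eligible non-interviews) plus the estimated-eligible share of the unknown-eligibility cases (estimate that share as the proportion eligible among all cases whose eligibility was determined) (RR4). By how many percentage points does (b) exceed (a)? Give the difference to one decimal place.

Numerator: 373 + 23 = 396
Base: 373 + 23 + 386 + 136 + 76 + 559 = 1553
RR2 = 396 / 1553 = 0.2550
Known eligible: 373 + 23 + 386 + 136 + 76 = 994
e = 994 / (994 + 130) = 994 / 1124 = 0.8843
Estimated eligible among unknowns: 0.8843 × 559 = 494.32
Base: 994 + 494.32 = 1488.32
RR4 = 396 / 1488.32 = 0.2661
Difference = 26.61 − 25.50 = 1.11 percentage points

1.1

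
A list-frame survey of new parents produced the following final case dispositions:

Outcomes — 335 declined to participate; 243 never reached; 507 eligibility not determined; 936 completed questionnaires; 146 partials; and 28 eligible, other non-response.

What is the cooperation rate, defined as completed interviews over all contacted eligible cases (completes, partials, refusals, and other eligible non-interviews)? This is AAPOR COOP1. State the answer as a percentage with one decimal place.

Num → 936
Base → 936 + 146 + 335 + 28 = 1445
COOP1 = 936 / 1445 = 0.6478

64.8%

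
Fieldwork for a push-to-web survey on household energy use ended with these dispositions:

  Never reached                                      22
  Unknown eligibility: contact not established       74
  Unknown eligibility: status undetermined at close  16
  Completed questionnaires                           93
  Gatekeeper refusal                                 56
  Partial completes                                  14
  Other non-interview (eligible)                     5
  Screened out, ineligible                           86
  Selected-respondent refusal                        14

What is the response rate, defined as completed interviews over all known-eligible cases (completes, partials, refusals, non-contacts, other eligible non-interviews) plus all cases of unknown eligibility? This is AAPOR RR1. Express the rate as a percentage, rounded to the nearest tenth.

31.6%

Refused = 56 + 14 = 70
Eligibility not determined = 74 + 16 = 90
Top → 93
Base → 93 + 14 + 70 + 22 + 5 + 90 = 294
RR1 = 93 / 294 = 0.3163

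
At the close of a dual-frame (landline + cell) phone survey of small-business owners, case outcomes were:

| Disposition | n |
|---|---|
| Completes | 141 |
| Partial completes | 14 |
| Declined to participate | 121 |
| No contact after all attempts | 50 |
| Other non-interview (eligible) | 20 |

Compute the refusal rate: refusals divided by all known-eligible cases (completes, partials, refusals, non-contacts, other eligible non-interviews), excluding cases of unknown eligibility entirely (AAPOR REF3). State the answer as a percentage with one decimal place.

35.0%

Numerator → 121
Base → 141 + 14 + 121 + 50 + 20 = 346
REF3 = 121 / 346 = 0.3497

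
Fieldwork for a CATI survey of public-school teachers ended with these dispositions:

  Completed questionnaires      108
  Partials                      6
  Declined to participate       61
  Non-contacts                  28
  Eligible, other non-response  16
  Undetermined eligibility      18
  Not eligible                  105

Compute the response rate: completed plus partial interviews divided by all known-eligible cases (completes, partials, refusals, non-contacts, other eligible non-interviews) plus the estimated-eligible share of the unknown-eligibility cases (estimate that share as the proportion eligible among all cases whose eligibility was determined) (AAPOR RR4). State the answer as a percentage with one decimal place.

Num → 108 + 6 = 114
Known eligible → 108 + 6 + 61 + 28 + 16 = 219
e = 219 / (219 + 105) = 219 / 324 = 0.6759
e × U → 0.6759 × 18 = 12.17
Denominator → 219 + 12.17 = 231.17
RR4 = 114 / 231.17 = 0.4931

49.3%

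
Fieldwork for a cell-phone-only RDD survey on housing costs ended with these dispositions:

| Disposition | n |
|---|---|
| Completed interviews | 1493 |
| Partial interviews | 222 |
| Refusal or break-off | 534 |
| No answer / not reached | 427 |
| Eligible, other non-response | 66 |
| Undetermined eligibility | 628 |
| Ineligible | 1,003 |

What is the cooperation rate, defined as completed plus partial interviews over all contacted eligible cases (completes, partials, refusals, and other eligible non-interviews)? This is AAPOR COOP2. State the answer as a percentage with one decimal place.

Num → 1493 + 222 = 1715
Denominator → 1493 + 222 + 534 + 66 = 2315
COOP2 = 1715 / 2315 = 0.7408

74.1%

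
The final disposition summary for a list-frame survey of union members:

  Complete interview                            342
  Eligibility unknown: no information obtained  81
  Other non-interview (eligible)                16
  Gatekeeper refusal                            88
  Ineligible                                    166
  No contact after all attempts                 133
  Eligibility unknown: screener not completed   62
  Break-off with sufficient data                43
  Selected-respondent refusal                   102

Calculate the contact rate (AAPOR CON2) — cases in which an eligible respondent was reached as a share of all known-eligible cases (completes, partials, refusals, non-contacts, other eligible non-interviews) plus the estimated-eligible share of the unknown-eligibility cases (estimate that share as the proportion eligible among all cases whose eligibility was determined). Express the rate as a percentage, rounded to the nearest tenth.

70.3%

Refused = 88 + 102 = 190
Eligibility not determined = 62 + 81 = 143
Numerator: 342 + 43 + 190 + 16 = 591
Known eligible: 342 + 43 + 190 + 133 + 16 = 724
e = 724 / (724 + 166) = 724 / 890 = 0.8135
e × U: 0.8135 × 143 = 116.33
Denom: 724 + 116.33 = 840.33
CON2 = 591 / 840.33 = 0.7033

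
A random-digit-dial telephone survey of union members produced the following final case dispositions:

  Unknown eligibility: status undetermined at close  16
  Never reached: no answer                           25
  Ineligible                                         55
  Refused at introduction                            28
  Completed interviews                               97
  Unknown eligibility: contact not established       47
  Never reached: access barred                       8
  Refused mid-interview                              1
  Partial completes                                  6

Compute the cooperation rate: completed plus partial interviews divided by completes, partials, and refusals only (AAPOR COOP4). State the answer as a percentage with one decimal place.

Refused = 28 + 1 = 29
No answer / not reached = 25 + 8 = 33
Unknown if eligible = 47 + 16 = 63
Top: 97 + 6 = 103
Denominator: 97 + 6 + 29 = 132
COOP4 = 103 / 132 = 0.7803

78.0%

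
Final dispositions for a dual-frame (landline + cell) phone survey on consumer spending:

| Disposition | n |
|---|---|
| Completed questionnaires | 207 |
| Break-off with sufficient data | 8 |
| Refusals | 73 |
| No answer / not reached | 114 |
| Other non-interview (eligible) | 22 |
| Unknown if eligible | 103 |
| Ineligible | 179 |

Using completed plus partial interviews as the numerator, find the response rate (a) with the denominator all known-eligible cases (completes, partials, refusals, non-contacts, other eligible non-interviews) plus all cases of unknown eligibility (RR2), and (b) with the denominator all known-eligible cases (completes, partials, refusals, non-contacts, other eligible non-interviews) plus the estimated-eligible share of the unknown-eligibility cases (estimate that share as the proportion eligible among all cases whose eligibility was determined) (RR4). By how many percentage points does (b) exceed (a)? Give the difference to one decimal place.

Top = 207 + 8 = 215
Denom = 207 + 8 + 73 + 114 + 22 + 103 = 527
RR2 = 215 / 527 = 0.4080
Known eligible = 207 + 8 + 73 + 114 + 22 = 424
e = 424 / (424 + 179) = 424 / 603 = 0.7032
Eligible share of unknowns = 0.7032 × 103 = 72.43
Denom = 424 + 72.43 = 496.43
RR4 = 215 / 496.43 = 0.4331
Difference = 43.31 − 40.80 = 2.51 percentage points

2.5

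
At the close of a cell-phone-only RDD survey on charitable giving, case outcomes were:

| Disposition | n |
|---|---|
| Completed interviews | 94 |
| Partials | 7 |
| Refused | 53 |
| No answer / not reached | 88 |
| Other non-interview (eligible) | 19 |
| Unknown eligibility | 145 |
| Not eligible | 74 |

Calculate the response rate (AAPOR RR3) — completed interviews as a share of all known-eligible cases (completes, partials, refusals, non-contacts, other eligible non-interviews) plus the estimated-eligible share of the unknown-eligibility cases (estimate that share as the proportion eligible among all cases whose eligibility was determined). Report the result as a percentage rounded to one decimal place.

25.1%

Top: 94
Eligible (known): 94 + 7 + 53 + 88 + 19 = 261
e = 261 / (261 + 74) = 261 / 335 = 0.7791
Estimated eligible among unknowns: 0.7791 × 145 = 112.97
Denominator: 261 + 112.97 = 373.97
RR3 = 94 / 373.97 = 0.2514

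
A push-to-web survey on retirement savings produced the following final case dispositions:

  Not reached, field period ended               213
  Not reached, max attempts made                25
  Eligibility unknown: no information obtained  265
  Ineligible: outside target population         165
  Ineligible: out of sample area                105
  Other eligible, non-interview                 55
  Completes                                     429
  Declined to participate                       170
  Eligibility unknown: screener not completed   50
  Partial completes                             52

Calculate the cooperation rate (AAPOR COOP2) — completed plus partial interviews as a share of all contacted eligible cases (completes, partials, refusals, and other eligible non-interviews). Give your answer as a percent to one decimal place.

No contact after all attempts = 213 + 25 = 238
Eligibility not determined = 50 + 265 = 315
Out of scope = 165 + 105 = 270
Num = 429 + 52 = 481
Denominator = 429 + 52 + 170 + 55 = 706
COOP2 = 481 / 706 = 0.6813

68.1%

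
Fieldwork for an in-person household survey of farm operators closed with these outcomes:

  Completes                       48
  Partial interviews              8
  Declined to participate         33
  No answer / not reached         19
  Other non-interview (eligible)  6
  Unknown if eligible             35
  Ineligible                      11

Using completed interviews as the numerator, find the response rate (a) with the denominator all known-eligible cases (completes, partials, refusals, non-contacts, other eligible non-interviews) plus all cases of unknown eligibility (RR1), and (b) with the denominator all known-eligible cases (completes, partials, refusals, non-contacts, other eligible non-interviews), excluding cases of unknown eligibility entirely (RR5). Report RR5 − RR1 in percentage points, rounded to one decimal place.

Num: 48
Denom: 48 + 8 + 33 + 19 + 6 + 35 = 149
RR1 = 48 / 149 = 0.3221
Denom: 48 + 8 + 33 + 19 + 6 = 114
RR5 = 48 / 114 = 0.4211
Difference = 42.11 − 32.21 = 9.90 percentage points

9.9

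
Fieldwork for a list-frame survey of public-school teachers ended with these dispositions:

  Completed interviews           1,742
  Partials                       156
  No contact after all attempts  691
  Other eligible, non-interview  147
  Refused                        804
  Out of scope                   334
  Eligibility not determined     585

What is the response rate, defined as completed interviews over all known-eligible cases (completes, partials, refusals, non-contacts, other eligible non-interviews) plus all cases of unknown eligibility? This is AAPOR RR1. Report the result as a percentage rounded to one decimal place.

42.2%

Num → 1742
Denom → 1742 + 156 + 804 + 691 + 147 + 585 = 4125
RR1 = 1742 / 4125 = 0.4223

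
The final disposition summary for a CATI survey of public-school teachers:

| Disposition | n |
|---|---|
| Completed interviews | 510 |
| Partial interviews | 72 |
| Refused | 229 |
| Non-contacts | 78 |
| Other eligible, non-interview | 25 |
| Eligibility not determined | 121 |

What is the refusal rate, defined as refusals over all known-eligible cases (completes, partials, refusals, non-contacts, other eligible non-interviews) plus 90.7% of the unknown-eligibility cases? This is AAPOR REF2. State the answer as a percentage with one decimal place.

22.4%

Top: 229
Determined eligible: 510 + 72 + 229 + 78 + 25 = 914
Estimated eligible among unknowns: 0.9070 × 121 = 109.75
Denominator: 914 + 109.75 = 1023.75
REF2 = 229 / 1023.75 = 0.2237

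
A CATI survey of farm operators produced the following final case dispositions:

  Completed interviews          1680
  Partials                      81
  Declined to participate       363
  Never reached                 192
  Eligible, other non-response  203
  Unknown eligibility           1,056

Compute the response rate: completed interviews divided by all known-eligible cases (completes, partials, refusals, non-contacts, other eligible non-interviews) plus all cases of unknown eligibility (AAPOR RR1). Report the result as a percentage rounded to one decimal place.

47.0%

Top = 1680
Denominator = 1680 + 81 + 363 + 192 + 203 + 1056 = 3575
RR1 = 1680 / 3575 = 0.4699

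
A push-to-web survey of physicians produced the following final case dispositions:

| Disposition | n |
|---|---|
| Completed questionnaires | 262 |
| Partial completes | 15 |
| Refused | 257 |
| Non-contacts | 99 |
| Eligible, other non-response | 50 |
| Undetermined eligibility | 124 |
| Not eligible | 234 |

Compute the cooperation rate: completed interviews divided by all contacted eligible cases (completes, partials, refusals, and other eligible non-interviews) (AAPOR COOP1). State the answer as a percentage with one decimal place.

44.9%

Top: 262
Base: 262 + 15 + 257 + 50 = 584
COOP1 = 262 / 584 = 0.4486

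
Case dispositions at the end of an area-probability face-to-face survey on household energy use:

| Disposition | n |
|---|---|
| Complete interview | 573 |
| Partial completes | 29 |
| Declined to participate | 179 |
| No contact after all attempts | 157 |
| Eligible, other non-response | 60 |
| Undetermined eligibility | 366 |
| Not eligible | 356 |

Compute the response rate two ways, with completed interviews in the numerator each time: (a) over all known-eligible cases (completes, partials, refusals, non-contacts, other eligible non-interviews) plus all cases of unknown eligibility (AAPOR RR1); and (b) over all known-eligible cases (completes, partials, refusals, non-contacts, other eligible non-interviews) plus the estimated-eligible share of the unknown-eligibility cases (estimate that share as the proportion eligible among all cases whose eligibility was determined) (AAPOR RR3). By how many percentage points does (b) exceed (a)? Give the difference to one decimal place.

3.2

Top: 573
Denom: 573 + 29 + 179 + 157 + 60 + 366 = 1364
RR1 = 573 / 1364 = 0.4201
Eligible (known): 573 + 29 + 179 + 157 + 60 = 998
e = 998 / (998 + 356) = 998 / 1354 = 0.7371
Estimated eligible among unknowns: 0.7371 × 366 = 269.78
Denom: 998 + 269.78 = 1267.78
RR3 = 573 / 1267.78 = 0.4520
Difference = 45.20 − 42.01 = 3.19 percentage points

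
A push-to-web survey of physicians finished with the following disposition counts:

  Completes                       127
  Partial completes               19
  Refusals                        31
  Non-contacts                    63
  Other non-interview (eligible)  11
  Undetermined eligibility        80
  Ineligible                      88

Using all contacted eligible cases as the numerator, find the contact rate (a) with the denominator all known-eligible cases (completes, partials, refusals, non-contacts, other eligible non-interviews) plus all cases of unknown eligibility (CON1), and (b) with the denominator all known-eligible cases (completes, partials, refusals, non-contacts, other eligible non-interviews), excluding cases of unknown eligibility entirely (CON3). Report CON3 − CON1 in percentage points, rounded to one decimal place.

18.1

Num → 127 + 19 + 31 + 11 = 188
Base → 127 + 19 + 31 + 63 + 11 + 80 = 331
CON1 = 188 / 331 = 0.5680
Base → 127 + 19 + 31 + 63 + 11 = 251
CON3 = 188 / 251 = 0.7490
Difference = 74.90 − 56.80 = 18.10 percentage points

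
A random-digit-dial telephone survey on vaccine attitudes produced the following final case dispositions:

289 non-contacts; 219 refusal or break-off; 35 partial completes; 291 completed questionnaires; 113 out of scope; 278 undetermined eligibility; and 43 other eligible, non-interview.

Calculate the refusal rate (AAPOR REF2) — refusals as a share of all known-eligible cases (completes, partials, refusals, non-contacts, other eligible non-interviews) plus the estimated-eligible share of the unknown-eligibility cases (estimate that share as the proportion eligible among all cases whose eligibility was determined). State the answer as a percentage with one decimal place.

Num: 219
Determined eligible: 291 + 35 + 219 + 289 + 43 = 877
e = 877 / (877 + 113) = 877 / 990 = 0.8859
Eligible share of unknowns: 0.8859 × 278 = 246.28
Denominator: 877 + 246.28 = 1123.28
REF2 = 219 / 1123.28 = 0.1950

19.5%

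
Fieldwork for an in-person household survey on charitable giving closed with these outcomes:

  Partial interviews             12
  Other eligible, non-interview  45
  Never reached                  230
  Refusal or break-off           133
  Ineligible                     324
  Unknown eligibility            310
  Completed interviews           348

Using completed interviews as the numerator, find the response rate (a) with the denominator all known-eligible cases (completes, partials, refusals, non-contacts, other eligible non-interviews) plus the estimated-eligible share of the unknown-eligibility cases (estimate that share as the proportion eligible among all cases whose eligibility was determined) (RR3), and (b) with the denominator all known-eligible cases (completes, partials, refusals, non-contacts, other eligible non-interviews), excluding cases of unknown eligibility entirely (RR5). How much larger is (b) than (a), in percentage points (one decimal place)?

10.0

Num: 348
Eligible (known): 348 + 12 + 133 + 230 + 45 = 768
e = 768 / (768 + 324) = 768 / 1092 = 0.7033
e × U: 0.7033 × 310 = 218.02
Base: 768 + 218.02 = 986.02
RR3 = 348 / 986.02 = 0.3529
Base: 348 + 12 + 133 + 230 + 45 = 768
RR5 = 348 / 768 = 0.4531
Difference = 45.31 − 35.29 = 10.02 percentage points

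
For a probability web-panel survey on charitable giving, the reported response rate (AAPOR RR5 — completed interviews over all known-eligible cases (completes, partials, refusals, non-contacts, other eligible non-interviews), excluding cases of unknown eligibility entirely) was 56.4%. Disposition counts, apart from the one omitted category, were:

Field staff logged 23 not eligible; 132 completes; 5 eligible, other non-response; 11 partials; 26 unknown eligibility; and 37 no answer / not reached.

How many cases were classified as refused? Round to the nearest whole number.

49

RR5 = 132 / D = 0.564
D = 132 / 0.564 = 234.0
Other denominator terms total 185
refused = 234.0 − 185 ≈ 49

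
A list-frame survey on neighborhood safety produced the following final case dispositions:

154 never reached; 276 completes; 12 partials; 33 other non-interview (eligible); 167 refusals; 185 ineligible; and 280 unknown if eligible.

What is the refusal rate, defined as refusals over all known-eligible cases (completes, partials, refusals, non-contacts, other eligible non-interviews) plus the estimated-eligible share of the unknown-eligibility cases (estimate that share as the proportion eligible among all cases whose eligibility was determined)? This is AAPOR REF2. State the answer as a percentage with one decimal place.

Numerator = 167
Eligible (known) = 276 + 12 + 167 + 154 + 33 = 642
e = 642 / (642 + 185) = 642 / 827 = 0.7763
e × U = 0.7763 × 280 = 217.36
Denom = 642 + 217.36 = 859.36
REF2 = 167 / 859.36 = 0.1943

19.4%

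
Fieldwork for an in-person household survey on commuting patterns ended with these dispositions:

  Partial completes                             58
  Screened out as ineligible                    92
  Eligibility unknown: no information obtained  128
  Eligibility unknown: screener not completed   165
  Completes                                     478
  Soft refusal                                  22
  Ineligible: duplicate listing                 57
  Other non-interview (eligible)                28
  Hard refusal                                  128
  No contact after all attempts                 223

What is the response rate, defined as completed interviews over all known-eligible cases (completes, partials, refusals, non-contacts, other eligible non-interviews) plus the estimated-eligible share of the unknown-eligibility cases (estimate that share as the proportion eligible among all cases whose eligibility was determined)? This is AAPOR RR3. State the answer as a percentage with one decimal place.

40.2%

Declined to participate = 128 + 22 = 150
Undetermined eligibility = 165 + 128 = 293
Out of scope = 92 + 57 = 149
Num = 478
Determined eligible = 478 + 58 + 150 + 223 + 28 = 937
e = 937 / (937 + 149) = 937 / 1086 = 0.8628
e × U = 0.8628 × 293 = 252.80
Denom = 937 + 252.80 = 1189.80
RR3 = 478 / 1189.80 = 0.4017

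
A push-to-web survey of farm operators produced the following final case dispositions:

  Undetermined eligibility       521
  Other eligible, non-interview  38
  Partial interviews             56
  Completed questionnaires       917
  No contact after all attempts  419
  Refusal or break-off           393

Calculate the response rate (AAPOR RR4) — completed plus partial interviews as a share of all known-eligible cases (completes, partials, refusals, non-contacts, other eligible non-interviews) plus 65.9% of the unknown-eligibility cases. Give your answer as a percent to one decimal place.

Num: 917 + 56 = 973
Known eligible: 917 + 56 + 393 + 419 + 38 = 1823
e × U: 0.6590 × 521 = 343.34
Denom: 1823 + 343.34 = 2166.34
RR4 = 973 / 2166.34 = 0.4491

44.9%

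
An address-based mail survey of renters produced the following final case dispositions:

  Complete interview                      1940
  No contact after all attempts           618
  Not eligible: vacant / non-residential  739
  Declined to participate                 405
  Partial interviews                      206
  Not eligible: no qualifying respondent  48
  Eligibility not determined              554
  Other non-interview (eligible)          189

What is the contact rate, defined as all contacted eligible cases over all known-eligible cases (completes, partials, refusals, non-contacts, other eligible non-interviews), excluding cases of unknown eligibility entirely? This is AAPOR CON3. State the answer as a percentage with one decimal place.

81.6%

Ineligible = 48 + 739 = 787
Top = 1940 + 206 + 405 + 189 = 2740
Denominator = 1940 + 206 + 405 + 618 + 189 = 3358
CON3 = 2740 / 3358 = 0.8160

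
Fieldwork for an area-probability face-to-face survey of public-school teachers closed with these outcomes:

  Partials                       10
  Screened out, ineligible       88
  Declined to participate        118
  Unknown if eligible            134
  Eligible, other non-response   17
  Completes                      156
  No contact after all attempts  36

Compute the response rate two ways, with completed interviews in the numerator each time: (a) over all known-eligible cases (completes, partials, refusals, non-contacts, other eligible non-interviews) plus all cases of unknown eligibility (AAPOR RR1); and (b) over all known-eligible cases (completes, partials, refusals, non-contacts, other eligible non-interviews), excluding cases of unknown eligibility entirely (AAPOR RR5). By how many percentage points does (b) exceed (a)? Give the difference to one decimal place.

13.2

Num: 156
Denom: 156 + 10 + 118 + 36 + 17 + 134 = 471
RR1 = 156 / 471 = 0.3312
Denom: 156 + 10 + 118 + 36 + 17 = 337
RR5 = 156 / 337 = 0.4629
Difference = 46.29 − 33.12 = 13.17 percentage points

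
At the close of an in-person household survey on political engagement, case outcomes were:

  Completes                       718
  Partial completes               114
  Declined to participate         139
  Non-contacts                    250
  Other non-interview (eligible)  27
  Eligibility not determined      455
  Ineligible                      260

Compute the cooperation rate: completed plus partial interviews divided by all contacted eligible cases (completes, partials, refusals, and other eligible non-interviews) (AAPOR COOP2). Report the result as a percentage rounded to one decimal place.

83.4%

Top → 718 + 114 = 832
Base → 718 + 114 + 139 + 27 = 998
COOP2 = 832 / 998 = 0.8337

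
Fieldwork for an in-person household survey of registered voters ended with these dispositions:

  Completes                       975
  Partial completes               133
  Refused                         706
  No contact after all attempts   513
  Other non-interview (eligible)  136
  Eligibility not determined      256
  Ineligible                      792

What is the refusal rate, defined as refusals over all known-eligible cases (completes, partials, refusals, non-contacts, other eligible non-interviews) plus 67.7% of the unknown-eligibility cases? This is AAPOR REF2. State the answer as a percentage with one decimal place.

26.8%

Numerator: 706
Eligible (known): 975 + 133 + 706 + 513 + 136 = 2463
Estimated eligible among unknowns: 0.6770 × 256 = 173.31
Denom: 2463 + 173.31 = 2636.31
REF2 = 706 / 2636.31 = 0.2678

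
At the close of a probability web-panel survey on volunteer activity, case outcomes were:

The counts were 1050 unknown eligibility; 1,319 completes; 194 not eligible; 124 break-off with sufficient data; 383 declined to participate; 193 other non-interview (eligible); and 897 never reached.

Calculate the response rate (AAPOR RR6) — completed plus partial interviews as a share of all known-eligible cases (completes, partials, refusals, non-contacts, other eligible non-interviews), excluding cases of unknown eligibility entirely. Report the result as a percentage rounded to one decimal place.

49.5%

Numerator = 1319 + 124 = 1443
Denominator = 1319 + 124 + 383 + 897 + 193 = 2916
RR6 = 1443 / 2916 = 0.4949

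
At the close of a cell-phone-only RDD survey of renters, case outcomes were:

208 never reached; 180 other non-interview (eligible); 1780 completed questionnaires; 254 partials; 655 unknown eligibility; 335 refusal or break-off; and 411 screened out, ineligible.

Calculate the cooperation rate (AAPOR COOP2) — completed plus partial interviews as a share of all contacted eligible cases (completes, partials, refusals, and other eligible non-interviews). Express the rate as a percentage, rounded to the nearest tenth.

79.8%

Num: 1780 + 254 = 2034
Denominator: 1780 + 254 + 335 + 180 = 2549
COOP2 = 2034 / 2549 = 0.7980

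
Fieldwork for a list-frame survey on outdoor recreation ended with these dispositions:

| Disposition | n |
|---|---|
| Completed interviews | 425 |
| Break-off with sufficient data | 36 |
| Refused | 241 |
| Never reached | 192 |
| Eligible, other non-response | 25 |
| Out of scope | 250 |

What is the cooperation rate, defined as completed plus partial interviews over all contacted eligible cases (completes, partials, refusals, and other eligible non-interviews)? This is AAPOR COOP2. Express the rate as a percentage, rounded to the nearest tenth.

Top: 425 + 36 = 461
Denom: 425 + 36 + 241 + 25 = 727
COOP2 = 461 / 727 = 0.6341

63.4%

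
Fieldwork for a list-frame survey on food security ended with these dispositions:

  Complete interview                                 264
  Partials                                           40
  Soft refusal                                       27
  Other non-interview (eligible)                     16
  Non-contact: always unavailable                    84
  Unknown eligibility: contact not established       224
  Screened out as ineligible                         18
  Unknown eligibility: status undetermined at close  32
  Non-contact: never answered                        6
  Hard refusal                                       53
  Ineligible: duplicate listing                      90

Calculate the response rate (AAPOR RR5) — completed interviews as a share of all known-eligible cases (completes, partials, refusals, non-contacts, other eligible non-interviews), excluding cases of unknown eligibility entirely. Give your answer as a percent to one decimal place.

53.9%

Refusal or break-off = 53 + 27 = 80
Never reached = 6 + 84 = 90
Unknown eligibility = 224 + 32 = 256
Screened out, ineligible = 18 + 90 = 108
Numerator = 264
Base = 264 + 40 + 80 + 90 + 16 = 490
RR5 = 264 / 490 = 0.5388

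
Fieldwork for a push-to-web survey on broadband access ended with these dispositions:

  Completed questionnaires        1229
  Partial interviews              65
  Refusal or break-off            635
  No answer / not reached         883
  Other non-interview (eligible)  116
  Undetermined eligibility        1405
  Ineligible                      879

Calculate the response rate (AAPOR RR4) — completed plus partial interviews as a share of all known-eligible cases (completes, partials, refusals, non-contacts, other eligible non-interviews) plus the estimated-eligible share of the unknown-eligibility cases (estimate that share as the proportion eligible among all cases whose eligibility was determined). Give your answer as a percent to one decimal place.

32.3%

Num = 1229 + 65 = 1294
Known eligible = 1229 + 65 + 635 + 883 + 116 = 2928
e = 2928 / (2928 + 879) = 2928 / 3807 = 0.7691
e × U = 0.7691 × 1405 = 1080.59
Denom = 2928 + 1080.59 = 4008.59
RR4 = 1294 / 4008.59 = 0.3228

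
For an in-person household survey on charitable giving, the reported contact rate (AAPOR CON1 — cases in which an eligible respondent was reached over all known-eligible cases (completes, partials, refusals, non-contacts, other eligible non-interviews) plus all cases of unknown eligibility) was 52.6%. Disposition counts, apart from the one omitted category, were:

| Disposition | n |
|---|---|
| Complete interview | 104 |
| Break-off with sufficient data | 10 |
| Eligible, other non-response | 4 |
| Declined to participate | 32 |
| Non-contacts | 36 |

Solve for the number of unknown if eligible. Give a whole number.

99

Top → 104 + 10 + 32 + 4 = 150
CON1 = 150 / D = 0.526
D = 150 / 0.526 = 285.2
Remaining denominator categories sum to 186
unknown if eligible = 285.2 − 186 ≈ 99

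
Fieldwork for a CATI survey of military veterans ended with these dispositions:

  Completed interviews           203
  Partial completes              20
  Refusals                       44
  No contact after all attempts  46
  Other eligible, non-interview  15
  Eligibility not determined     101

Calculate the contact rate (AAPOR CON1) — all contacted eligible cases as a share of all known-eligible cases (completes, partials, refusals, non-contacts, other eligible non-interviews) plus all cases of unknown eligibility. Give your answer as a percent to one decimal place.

65.7%

Numerator: 203 + 20 + 44 + 15 = 282
Denom: 203 + 20 + 44 + 46 + 15 + 101 = 429
CON1 = 282 / 429 = 0.6573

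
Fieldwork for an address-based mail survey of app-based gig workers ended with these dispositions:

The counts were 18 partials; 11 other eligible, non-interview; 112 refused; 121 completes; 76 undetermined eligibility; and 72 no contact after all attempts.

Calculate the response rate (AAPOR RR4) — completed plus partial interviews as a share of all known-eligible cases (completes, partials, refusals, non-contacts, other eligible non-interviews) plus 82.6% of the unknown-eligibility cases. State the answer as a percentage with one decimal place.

Num → 121 + 18 = 139
Known eligible → 121 + 18 + 112 + 72 + 11 = 334
e × U → 0.8260 × 76 = 62.78
Denom → 334 + 62.78 = 396.78
RR4 = 139 / 396.78 = 0.3503

35.0%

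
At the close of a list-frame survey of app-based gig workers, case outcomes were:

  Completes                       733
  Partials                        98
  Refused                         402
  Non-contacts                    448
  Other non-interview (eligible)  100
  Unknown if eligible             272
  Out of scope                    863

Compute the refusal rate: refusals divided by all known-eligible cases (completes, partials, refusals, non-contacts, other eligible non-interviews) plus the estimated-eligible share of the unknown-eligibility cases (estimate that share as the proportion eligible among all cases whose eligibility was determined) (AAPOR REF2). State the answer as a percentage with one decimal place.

20.5%

Top: 402
Known eligible: 733 + 98 + 402 + 448 + 100 = 1781
e = 1781 / (1781 + 863) = 1781 / 2644 = 0.6736
Estimated eligible among unknowns: 0.6736 × 272 = 183.22
Base: 1781 + 183.22 = 1964.22
REF2 = 402 / 1964.22 = 0.2047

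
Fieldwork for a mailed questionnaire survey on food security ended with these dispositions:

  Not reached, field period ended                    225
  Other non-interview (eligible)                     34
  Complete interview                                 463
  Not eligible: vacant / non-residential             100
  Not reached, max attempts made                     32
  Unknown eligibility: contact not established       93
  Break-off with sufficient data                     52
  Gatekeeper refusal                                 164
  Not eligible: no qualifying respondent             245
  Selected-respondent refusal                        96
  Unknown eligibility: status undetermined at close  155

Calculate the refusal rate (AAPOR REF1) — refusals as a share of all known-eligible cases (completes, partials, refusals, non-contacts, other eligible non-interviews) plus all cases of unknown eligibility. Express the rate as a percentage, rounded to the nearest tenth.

19.8%

Refusal or break-off = 164 + 96 = 260
No answer / not reached = 225 + 32 = 257
Eligibility not determined = 93 + 155 = 248
Not eligible = 245 + 100 = 345
Num → 260
Denominator → 463 + 52 + 260 + 257 + 34 + 248 = 1314
REF1 = 260 / 1314 = 0.1979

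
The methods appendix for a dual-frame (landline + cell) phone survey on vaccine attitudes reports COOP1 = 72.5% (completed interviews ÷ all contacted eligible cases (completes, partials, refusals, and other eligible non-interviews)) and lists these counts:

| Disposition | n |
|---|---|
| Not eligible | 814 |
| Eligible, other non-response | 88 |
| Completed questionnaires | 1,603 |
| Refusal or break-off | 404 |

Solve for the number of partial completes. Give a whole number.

116

COOP1 = 1603 / D = 0.725
D = 1603 / 0.725 = 2211.0
Rest of base = 2095
partial completes = 2211.0 − 2095 ≈ 116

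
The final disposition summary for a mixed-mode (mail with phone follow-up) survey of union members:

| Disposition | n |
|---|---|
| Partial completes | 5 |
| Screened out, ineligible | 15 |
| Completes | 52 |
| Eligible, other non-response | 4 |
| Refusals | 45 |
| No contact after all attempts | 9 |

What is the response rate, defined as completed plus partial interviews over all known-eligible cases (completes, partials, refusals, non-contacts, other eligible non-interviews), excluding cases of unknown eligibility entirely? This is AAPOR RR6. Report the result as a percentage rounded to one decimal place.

49.6%

Top → 52 + 5 = 57
Denom → 52 + 5 + 45 + 9 + 4 = 115
RR6 = 57 / 115 = 0.4957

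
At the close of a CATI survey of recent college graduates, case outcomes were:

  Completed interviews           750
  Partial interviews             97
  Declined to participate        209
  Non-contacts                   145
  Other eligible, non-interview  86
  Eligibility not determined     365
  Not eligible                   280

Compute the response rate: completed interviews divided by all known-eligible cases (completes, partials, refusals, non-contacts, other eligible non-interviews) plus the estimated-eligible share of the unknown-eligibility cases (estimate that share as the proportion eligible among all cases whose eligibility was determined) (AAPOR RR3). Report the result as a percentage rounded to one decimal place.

47.3%

Top: 750
Known eligible: 750 + 97 + 209 + 145 + 86 = 1287
e = 1287 / (1287 + 280) = 1287 / 1567 = 0.8213
Eligible share of unknowns: 0.8213 × 365 = 299.77
Denom: 1287 + 299.77 = 1586.77
RR3 = 750 / 1586.77 = 0.4727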